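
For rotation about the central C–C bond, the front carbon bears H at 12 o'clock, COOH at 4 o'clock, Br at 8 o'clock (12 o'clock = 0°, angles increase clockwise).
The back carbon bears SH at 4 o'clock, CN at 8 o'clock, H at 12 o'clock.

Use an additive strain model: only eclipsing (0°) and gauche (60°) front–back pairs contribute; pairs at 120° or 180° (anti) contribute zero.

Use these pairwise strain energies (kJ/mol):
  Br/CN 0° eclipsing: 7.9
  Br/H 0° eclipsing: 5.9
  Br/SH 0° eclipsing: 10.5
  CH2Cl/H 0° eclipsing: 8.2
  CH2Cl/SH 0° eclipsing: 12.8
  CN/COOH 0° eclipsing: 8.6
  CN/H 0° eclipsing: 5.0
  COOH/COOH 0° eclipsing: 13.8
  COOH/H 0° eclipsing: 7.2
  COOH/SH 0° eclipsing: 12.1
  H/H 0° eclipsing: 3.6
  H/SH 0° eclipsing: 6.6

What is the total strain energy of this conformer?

This conformer (eclipsed): H(0°)/H(0°) eclipsed 3.6; COOH(120°)/SH(120°) eclipsed 12.1; Br(240°)/CN(240°) eclipsed 7.9 → 23.6 kJ/mol.

23.6 kJ/mol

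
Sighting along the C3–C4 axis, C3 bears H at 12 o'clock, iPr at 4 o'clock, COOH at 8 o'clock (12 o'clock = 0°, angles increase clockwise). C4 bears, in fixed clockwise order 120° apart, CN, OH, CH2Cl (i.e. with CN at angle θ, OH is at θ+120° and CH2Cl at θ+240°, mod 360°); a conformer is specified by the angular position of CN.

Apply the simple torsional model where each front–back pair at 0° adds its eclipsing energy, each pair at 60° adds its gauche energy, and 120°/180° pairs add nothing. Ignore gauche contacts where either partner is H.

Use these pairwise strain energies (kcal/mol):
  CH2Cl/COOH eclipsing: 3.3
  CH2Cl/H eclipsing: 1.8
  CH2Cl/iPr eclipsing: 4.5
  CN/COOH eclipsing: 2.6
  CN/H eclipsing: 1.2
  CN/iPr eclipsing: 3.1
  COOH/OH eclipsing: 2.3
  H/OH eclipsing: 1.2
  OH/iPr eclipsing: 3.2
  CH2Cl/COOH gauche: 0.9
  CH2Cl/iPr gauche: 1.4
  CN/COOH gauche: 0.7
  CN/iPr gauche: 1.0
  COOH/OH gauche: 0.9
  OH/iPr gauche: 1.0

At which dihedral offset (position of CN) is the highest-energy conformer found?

CN at 0° (eclipsed): H–CN eclipsed, iPr–OH eclipsed, COOH–CH2Cl eclipsed; 1.2 + 3.2 + 3.3 = 7.7 kcal/mol.
CN at 60° (staggered): iPr–CN gauche, iPr–OH gauche, COOH–OH gauche, COOH–CH2Cl gauche; 1.0 + 1.0 + 0.9 + 0.9 = 3.8 kcal/mol.
CN at 120° (eclipsed): H–CH2Cl eclipsed, iPr–CN eclipsed, COOH–OH eclipsed; 1.8 + 3.1 + 2.3 = 7.2 kcal/mol.
CN at 180° (staggered): iPr–CN gauche, iPr–CH2Cl gauche, COOH–CN gauche, COOH–OH gauche; 1.0 + 1.4 + 0.7 + 0.9 = 4.0 kcal/mol.
CN at 240° (eclipsed): H–OH eclipsed, iPr–CH2Cl eclipsed, COOH–CN eclipsed; 1.2 + 4.5 + 2.6 = 8.3 kcal/mol.
CN at 300° (staggered): iPr–OH gauche, iPr–CH2Cl gauche, COOH–CN gauche, COOH–CH2Cl gauche; 1.0 + 1.4 + 0.7 + 0.9 = 4.0 kcal/mol.
The maximum (8.3 kcal/mol) occurs with CN at 240°.

240°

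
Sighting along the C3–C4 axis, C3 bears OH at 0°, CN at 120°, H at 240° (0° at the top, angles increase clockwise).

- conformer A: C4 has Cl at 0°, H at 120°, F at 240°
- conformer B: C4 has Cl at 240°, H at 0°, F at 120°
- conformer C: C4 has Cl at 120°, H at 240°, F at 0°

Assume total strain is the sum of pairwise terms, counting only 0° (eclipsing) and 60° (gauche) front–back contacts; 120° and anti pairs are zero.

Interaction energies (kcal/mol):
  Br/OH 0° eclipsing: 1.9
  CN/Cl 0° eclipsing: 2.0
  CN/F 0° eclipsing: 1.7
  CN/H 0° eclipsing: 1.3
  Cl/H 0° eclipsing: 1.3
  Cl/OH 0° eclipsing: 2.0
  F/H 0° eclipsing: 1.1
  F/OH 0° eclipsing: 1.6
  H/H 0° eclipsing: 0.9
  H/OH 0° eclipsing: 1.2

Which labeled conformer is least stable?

C

A (eclipsed): OH–Cl eclipsed, CN–H eclipsed, H–F eclipsed; 2.0 + 1.3 + 1.1 = 4.4 kcal/mol.
B (eclipsed): OH–H eclipsed, CN–F eclipsed, H–Cl eclipsed; 1.2 + 1.7 + 1.3 = 4.2 kcal/mol.
C (eclipsed): OH–F eclipsed, CN–Cl eclipsed, H–H eclipsed; 1.6 + 2.0 + 0.9 = 4.5 kcal/mol.
C has the highest total (4.5 kcal/mol).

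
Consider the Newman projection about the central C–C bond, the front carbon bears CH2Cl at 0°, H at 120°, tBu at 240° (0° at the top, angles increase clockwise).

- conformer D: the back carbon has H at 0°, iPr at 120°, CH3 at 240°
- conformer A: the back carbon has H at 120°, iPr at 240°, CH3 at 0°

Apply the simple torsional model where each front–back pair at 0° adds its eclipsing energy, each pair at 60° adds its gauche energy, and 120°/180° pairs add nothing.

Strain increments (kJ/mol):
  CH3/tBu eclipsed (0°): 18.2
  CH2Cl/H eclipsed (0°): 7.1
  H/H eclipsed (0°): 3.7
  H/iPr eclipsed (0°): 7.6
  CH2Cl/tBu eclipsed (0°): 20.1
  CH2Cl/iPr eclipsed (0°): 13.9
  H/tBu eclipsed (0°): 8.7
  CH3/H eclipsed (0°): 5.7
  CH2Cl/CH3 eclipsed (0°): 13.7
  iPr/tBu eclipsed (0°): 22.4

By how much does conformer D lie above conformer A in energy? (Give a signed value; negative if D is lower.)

-6.9 kJ/mol

D (eclipsed): CH2Cl–H eclipsed, H–iPr eclipsed, tBu–CH3 eclipsed; 7.1 + 7.6 + 18.2 = 32.9 kJ/mol.
A (eclipsed): CH2Cl–CH3 eclipsed, H–H eclipsed, tBu–iPr eclipsed; 13.7 + 3.7 + 22.4 = 39.8 kJ/mol.
E(D) − E(A) = 32.9 − 39.8 = -6.9 kJ/mol.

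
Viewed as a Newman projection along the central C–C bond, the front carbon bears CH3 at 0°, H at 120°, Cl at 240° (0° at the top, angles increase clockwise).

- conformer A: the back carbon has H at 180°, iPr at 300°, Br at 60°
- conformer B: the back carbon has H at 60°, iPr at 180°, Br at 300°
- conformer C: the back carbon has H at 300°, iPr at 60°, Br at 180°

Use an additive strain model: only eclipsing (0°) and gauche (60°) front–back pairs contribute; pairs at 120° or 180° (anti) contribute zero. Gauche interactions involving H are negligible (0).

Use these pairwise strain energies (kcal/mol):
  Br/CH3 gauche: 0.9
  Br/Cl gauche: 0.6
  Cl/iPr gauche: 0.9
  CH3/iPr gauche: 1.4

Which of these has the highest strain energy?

A

A is staggered. CH3 at 0° is gauche with iPr at 300° (1.4); CH3 at 0° is gauche with Br at 60° (0.9); Cl at 240° is gauche with iPr at 300° (0.9). Total 3.2 kcal/mol.
B is staggered. CH3 at 0° is gauche with Br at 300° (0.9); Cl at 240° is gauche with iPr at 180° (0.9); Cl at 240° is gauche with Br at 300° (0.6). Total 2.4 kcal/mol.
C is staggered. CH3 at 0° is gauche with iPr at 60° (1.4); Cl at 240° is gauche with Br at 180° (0.6). Total 2.0 kcal/mol.
A has the highest total (3.2 kcal/mol).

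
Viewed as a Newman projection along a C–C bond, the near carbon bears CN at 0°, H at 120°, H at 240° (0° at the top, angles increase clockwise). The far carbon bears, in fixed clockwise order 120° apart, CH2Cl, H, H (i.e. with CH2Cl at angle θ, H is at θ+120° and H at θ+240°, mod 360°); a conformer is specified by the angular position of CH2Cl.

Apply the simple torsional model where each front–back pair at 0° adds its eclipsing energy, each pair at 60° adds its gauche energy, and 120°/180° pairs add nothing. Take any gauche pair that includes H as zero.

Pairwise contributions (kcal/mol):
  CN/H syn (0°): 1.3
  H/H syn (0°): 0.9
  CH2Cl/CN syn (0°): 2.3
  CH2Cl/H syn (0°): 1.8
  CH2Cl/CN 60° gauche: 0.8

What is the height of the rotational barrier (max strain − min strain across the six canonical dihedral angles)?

4.1 kcal/mol

CH2Cl at 0° (eclipsed): CN(0°)/CH2Cl(0°) eclipsed 2.3; H(120°)/H(120°) eclipsed 0.9; H(240°)/H(240°) eclipsed 0.9 → 4.1 kcal/mol.
CH2Cl at 60° (staggered): CN(0°)/CH2Cl(60°) gauche 0.8 → 0.8 kcal/mol.
CH2Cl at 120° (eclipsed): CN(0°)/H(0°) eclipsed 1.3; H(120°)/CH2Cl(120°) eclipsed 1.8; H(240°)/H(240°) eclipsed 0.9 → 4.0 kcal/mol.
CH2Cl at 180° (staggered): no non-H gauche contacts → 0.0 kcal/mol.
CH2Cl at 240° (eclipsed): CN(0°)/H(0°) eclipsed 1.3; H(120°)/H(120°) eclipsed 0.9; H(240°)/CH2Cl(240°) eclipsed 1.8 → 4.0 kcal/mol.
CH2Cl at 300° (staggered): CN(0°)/CH2Cl(300°) gauche 0.8 → 0.8 kcal/mol.
Max at 0° (4.1 kcal/mol), min at 180° (0.0 kcal/mol); barrier = 4.1 kcal/mol.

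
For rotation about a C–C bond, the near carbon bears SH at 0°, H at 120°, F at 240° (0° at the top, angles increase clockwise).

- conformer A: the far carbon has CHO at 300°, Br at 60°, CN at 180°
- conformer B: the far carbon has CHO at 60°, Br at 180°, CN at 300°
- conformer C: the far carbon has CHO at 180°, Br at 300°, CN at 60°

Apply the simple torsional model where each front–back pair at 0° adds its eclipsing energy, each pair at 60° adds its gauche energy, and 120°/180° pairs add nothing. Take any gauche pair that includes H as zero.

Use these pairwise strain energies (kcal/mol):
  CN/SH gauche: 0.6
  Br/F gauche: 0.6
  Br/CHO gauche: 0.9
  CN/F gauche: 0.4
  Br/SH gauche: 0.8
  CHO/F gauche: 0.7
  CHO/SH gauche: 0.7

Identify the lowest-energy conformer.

B

A (staggered): SH–CHO gauche, SH–Br gauche, F–CHO gauche, F–CN gauche; 0.7 + 0.8 + 0.7 + 0.4 = 2.6 kcal/mol.
B (staggered): SH–CHO gauche, SH–CN gauche, F–Br gauche, F–CN gauche; 0.7 + 0.6 + 0.6 + 0.4 = 2.3 kcal/mol.
C (staggered): SH–Br gauche, SH–CN gauche, F–CHO gauche, F–Br gauche; 0.8 + 0.6 + 0.7 + 0.6 = 2.7 kcal/mol.
B has the lowest total (2.3 kcal/mol).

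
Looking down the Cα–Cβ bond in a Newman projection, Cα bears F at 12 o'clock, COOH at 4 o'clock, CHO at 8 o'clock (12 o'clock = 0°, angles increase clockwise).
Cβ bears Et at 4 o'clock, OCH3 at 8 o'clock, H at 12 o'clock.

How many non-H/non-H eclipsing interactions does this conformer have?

Non-H eclipsing pairs: COOH(120°)/Et(120°); CHO(240°)/OCH3(240°) — 2 interactions.

2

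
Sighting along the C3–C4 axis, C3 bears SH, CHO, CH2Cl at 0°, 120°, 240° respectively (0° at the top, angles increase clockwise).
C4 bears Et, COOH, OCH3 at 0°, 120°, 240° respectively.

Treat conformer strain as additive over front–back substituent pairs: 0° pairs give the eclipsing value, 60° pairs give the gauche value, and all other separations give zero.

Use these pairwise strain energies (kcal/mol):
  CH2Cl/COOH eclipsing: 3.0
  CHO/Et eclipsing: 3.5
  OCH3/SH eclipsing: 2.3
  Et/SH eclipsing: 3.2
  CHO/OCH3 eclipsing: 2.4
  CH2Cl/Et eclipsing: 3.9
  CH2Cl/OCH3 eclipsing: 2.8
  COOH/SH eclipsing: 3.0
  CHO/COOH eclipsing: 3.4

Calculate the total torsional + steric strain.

This conformer (eclipsed): SH–Et eclipsed, CHO–COOH eclipsed, CH2Cl–OCH3 eclipsed; 3.2 + 3.4 + 2.8 = 9.4 kcal/mol.

9.4 kcal/mol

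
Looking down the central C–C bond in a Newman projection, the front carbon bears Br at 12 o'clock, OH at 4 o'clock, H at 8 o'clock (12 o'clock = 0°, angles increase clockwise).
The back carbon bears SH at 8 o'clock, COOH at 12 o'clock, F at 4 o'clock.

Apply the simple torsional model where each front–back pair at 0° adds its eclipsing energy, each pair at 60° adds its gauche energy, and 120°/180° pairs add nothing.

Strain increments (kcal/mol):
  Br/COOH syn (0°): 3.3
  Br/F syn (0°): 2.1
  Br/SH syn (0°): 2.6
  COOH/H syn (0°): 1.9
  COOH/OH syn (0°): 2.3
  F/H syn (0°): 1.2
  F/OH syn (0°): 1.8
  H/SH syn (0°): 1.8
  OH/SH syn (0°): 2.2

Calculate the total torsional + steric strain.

This conformer (eclipsed): Br–COOH eclipsed, OH–F eclipsed, H–SH eclipsed; 3.3 + 1.8 + 1.8 = 6.9 kcal/mol.

6.9 kcal/mol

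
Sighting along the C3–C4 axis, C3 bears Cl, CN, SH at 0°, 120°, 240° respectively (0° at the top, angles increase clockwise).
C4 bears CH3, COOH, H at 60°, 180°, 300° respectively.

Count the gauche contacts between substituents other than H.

4

Non-H gauche pairs: Cl(0°)/CH3(60°); CN(120°)/CH3(60°); CN(120°)/COOH(180°); SH(240°)/COOH(180°) — 4 interactions.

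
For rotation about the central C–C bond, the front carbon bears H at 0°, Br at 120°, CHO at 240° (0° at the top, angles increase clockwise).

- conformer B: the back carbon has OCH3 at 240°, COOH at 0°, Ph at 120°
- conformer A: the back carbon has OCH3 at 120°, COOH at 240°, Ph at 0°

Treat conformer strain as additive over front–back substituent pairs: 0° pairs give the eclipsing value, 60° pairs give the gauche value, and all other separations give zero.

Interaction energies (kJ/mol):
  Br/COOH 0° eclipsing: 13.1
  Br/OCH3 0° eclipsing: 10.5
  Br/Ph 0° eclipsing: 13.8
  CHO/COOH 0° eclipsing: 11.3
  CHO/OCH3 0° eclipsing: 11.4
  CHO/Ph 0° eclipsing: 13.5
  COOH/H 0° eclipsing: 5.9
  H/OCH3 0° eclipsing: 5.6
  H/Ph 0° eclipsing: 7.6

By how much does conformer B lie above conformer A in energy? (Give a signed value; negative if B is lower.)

+1.7 kJ/mol

B is eclipsed. H at 0° is eclipsed with COOH at 0° (5.9); Br at 120° is eclipsed with Ph at 120° (13.8); CHO at 240° is eclipsed with OCH3 at 240° (11.4). Total 31.1 kJ/mol.
A is eclipsed. H at 0° is eclipsed with Ph at 0° (7.6); Br at 120° is eclipsed with OCH3 at 120° (10.5); CHO at 240° is eclipsed with COOH at 240° (11.3). Total 29.4 kJ/mol.
E(B) − E(A) = 31.1 − 29.4 = +1.7 kJ/mol.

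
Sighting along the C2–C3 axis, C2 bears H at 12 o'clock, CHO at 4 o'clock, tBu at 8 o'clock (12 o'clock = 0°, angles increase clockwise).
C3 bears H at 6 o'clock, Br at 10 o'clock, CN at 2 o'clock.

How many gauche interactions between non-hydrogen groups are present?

2

Non-H gauche pairs: CHO(120°)/CN(60°); tBu(240°)/Br(300°) — 2 interactions.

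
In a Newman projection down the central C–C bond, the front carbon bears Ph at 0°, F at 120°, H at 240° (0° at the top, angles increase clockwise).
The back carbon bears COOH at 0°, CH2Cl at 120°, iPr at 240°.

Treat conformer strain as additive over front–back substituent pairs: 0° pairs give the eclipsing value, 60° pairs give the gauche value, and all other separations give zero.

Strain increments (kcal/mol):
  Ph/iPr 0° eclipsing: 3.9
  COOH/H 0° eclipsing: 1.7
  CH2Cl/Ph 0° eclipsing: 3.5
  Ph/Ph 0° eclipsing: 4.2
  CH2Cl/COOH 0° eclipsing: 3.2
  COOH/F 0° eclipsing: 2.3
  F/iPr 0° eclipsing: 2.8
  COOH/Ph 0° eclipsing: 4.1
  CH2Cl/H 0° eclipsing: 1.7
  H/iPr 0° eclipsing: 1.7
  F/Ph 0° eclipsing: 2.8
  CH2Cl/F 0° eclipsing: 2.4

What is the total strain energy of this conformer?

This conformer (eclipsed): Ph(0°)/COOH(0°) eclipsed 4.1; F(120°)/CH2Cl(120°) eclipsed 2.4; H(240°)/iPr(240°) eclipsed 1.7 → 8.2 kcal/mol.

8.2 kcal/mol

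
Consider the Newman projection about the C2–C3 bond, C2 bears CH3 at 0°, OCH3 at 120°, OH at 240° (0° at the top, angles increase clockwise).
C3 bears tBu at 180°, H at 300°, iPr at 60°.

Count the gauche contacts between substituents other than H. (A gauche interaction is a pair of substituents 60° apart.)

Non-H gauche pairs: CH3(0°)/iPr(60°); OCH3(120°)/tBu(180°); OCH3(120°)/iPr(60°); OH(240°)/tBu(180°) — 4 interactions.

4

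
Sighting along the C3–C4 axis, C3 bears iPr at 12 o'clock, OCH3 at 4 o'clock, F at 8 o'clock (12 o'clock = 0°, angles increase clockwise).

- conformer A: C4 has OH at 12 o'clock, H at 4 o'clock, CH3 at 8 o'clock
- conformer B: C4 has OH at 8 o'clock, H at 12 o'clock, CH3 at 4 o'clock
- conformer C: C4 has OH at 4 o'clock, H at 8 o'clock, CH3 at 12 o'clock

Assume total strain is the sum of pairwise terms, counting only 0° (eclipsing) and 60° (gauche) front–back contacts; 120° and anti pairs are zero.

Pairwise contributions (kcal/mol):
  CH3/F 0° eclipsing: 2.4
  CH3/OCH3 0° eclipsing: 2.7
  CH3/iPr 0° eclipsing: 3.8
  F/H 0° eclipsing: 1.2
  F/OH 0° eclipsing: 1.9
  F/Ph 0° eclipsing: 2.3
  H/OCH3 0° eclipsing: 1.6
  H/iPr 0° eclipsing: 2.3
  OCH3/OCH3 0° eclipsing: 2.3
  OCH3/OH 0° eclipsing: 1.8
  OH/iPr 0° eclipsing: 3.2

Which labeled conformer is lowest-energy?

A (eclipsed): iPr(0°)/OH(0°) eclipsed 3.2; OCH3(120°)/H(120°) eclipsed 1.6; F(240°)/CH3(240°) eclipsed 2.4 → 7.2 kcal/mol.
B (eclipsed): iPr(0°)/H(0°) eclipsed 2.3; OCH3(120°)/CH3(120°) eclipsed 2.7; F(240°)/OH(240°) eclipsed 1.9 → 6.9 kcal/mol.
C (eclipsed): iPr(0°)/CH3(0°) eclipsed 3.8; OCH3(120°)/OH(120°) eclipsed 1.8; F(240°)/H(240°) eclipsed 1.2 → 6.8 kcal/mol.
C has the lowest total (6.8 kcal/mol).

C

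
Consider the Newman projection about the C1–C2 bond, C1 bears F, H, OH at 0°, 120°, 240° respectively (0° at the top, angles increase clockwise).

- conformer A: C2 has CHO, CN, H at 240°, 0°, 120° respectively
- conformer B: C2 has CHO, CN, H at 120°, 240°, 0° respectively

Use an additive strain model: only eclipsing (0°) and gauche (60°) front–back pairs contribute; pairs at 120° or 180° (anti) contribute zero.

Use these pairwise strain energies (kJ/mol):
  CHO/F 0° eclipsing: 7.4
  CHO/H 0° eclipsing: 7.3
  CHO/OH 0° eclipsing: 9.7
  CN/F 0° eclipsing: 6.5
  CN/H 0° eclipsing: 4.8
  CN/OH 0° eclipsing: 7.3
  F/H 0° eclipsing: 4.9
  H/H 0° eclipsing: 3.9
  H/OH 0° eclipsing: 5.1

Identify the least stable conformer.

A (eclipsed): F–CN eclipsed, H–H eclipsed, OH–CHO eclipsed; 6.5 + 3.9 + 9.7 = 20.1 kJ/mol.
B (eclipsed): F–H eclipsed, H–CHO eclipsed, OH–CN eclipsed; 4.9 + 7.3 + 7.3 = 19.5 kJ/mol.
A has the highest total (20.1 kJ/mol).

A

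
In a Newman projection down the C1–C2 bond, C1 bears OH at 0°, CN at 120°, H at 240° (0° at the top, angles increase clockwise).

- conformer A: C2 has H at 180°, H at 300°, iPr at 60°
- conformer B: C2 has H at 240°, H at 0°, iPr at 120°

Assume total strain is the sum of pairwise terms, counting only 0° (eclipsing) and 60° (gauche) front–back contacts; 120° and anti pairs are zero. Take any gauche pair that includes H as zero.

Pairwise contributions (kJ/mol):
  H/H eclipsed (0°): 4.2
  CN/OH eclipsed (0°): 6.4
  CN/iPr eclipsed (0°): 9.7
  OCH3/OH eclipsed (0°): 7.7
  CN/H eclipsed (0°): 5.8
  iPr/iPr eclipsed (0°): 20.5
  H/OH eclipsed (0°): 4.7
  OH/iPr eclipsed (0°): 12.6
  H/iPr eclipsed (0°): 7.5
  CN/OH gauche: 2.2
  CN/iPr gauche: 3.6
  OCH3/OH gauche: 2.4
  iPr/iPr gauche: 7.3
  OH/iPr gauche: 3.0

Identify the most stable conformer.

A

A is staggered. OH at 0° is gauche with iPr at 60° (3.0); CN at 120° is gauche with iPr at 60° (3.6). Total 6.6 kJ/mol.
B is eclipsed. OH at 0° is eclipsed with H at 0° (4.7); CN at 120° is eclipsed with iPr at 120° (9.7); H at 240° is eclipsed with H at 240° (4.2). Total 18.6 kJ/mol.
A has the lowest total (6.6 kJ/mol).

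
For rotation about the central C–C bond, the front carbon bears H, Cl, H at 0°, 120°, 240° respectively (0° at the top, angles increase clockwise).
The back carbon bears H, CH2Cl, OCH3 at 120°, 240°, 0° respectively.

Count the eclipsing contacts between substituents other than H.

Every eclipsing pair involves H, so the count is 0.

0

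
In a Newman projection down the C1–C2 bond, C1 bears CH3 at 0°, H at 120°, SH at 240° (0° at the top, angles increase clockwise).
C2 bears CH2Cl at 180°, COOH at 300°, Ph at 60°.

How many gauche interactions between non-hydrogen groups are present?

Non-H gauche pairs: CH3(0°)/COOH(300°); CH3(0°)/Ph(60°); SH(240°)/CH2Cl(180°); SH(240°)/COOH(300°) — 4 interactions.

4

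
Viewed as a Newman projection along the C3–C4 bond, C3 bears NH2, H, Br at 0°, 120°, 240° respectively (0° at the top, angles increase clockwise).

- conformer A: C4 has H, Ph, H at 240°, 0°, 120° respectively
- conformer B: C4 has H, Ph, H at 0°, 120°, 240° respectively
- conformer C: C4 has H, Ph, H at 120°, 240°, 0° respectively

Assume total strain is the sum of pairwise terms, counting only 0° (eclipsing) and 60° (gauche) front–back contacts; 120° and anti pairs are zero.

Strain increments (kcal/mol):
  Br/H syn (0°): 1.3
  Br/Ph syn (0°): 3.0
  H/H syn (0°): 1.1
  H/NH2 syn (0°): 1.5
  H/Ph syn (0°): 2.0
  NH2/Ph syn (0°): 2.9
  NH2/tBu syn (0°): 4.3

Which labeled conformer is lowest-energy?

B

A is eclipsed. NH2 at 0° is eclipsed with Ph at 0° (2.9); H at 120° is eclipsed with H at 120° (1.1); Br at 240° is eclipsed with H at 240° (1.3). Total 5.3 kcal/mol.
B is eclipsed. NH2 at 0° is eclipsed with H at 0° (1.5); H at 120° is eclipsed with Ph at 120° (2.0); Br at 240° is eclipsed with H at 240° (1.3). Total 4.8 kcal/mol.
C is eclipsed. NH2 at 0° is eclipsed with H at 0° (1.5); H at 120° is eclipsed with H at 120° (1.1); Br at 240° is eclipsed with Ph at 240° (3.0). Total 5.6 kcal/mol.
B has the lowest total (4.8 kcal/mol).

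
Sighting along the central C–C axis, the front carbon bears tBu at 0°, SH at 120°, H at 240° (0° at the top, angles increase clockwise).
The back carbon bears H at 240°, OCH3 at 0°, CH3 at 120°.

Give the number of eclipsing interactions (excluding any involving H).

Non-H eclipsing pairs: tBu(0°)/OCH3(0°); SH(120°)/CH3(120°) — 2 interactions.

2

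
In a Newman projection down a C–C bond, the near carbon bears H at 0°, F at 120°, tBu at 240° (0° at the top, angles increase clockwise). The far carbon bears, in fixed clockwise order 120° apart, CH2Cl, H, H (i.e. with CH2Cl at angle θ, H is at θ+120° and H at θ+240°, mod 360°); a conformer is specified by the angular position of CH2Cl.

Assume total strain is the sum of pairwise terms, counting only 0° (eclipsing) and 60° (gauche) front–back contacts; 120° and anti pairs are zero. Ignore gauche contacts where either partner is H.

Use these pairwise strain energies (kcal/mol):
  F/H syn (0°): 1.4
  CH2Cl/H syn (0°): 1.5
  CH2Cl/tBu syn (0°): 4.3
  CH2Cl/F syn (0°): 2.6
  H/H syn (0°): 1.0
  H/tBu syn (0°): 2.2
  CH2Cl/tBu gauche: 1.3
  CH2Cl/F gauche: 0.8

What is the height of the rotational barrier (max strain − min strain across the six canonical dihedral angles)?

5.9 kcal/mol

CH2Cl at 0° is eclipsed. H at 0° is eclipsed with CH2Cl at 0° (1.5); F at 120° is eclipsed with H at 120° (1.4); tBu at 240° is eclipsed with H at 240° (2.2). Total 5.1 kcal/mol.
CH2Cl at 60° is staggered. F at 120° is gauche with CH2Cl at 60° (0.8). Total 0.8 kcal/mol.
CH2Cl at 120° is eclipsed. H at 0° is eclipsed with H at 0° (1.0); F at 120° is eclipsed with CH2Cl at 120° (2.6); tBu at 240° is eclipsed with H at 240° (2.2). Total 5.8 kcal/mol.
CH2Cl at 180° is staggered. F at 120° is gauche with CH2Cl at 180° (0.8); tBu at 240° is gauche with CH2Cl at 180° (1.3). Total 2.1 kcal/mol.
CH2Cl at 240° is eclipsed. H at 0° is eclipsed with H at 0° (1.0); F at 120° is eclipsed with H at 120° (1.4); tBu at 240° is eclipsed with CH2Cl at 240° (4.3). Total 6.7 kcal/mol.
CH2Cl at 300° is staggered. tBu at 240° is gauche with CH2Cl at 300° (1.3). Total 1.3 kcal/mol.
Max at 240° (6.7 kcal/mol), min at 60° (0.8 kcal/mol); barrier = 5.9 kcal/mol.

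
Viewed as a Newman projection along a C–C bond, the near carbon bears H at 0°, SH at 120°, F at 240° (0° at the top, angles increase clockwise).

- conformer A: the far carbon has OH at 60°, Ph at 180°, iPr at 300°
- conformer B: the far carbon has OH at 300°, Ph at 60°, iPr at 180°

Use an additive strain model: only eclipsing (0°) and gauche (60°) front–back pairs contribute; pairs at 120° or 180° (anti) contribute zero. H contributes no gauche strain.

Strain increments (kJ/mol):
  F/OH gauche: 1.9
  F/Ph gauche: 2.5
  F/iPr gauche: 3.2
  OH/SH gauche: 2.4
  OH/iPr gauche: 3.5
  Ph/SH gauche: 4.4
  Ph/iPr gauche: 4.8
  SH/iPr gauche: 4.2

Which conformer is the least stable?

B

A (staggered): SH(120°)/OH(60°) gauche 2.4; SH(120°)/Ph(180°) gauche 4.4; F(240°)/Ph(180°) gauche 2.5; F(240°)/iPr(300°) gauche 3.2 → 12.5 kJ/mol.
B (staggered): SH(120°)/Ph(60°) gauche 4.4; SH(120°)/iPr(180°) gauche 4.2; F(240°)/OH(300°) gauche 1.9; F(240°)/iPr(180°) gauche 3.2 → 13.7 kJ/mol.
B has the highest total (13.7 kJ/mol).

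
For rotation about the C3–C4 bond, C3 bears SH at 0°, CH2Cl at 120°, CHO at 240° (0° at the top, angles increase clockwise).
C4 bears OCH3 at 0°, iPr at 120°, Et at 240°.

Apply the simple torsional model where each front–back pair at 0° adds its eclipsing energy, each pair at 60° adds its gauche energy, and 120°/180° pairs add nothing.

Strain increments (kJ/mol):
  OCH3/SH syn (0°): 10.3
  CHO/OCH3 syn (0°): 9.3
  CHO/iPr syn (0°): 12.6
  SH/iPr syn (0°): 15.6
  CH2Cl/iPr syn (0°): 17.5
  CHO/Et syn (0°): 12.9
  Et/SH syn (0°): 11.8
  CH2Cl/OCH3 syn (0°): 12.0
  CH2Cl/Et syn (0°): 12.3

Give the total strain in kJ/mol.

This conformer (eclipsed): SH–OCH3 eclipsed, CH2Cl–iPr eclipsed, CHO–Et eclipsed; 10.3 + 17.5 + 12.9 = 40.7 kJ/mol.

40.7 kJ/mol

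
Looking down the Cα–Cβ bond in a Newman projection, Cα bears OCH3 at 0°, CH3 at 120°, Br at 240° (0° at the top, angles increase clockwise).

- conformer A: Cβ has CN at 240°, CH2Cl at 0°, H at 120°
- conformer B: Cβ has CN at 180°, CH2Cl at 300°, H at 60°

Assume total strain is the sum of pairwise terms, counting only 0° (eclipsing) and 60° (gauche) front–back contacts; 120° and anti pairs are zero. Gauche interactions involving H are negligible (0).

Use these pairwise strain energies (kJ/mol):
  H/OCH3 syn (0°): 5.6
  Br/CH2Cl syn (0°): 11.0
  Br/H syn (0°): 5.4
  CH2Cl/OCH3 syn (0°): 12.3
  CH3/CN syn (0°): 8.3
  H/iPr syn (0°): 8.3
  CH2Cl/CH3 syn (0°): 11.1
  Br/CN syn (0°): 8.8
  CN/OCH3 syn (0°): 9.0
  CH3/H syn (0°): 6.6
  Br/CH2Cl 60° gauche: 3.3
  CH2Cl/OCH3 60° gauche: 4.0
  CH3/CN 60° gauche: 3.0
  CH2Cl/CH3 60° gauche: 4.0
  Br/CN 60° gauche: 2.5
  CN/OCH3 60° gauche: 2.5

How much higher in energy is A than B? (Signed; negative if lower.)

+14.9 kJ/mol

A (eclipsed): OCH3(0°)/CH2Cl(0°) eclipsed 12.3; CH3(120°)/H(120°) eclipsed 6.6; Br(240°)/CN(240°) eclipsed 8.8 → 27.7 kJ/mol.
B (staggered): OCH3(0°)/CH2Cl(300°) gauche 4.0; CH3(120°)/CN(180°) gauche 3.0; Br(240°)/CN(180°) gauche 2.5; Br(240°)/CH2Cl(300°) gauche 3.3 → 12.8 kJ/mol.
E(A) − E(B) = 27.7 − 12.8 = +14.9 kJ/mol.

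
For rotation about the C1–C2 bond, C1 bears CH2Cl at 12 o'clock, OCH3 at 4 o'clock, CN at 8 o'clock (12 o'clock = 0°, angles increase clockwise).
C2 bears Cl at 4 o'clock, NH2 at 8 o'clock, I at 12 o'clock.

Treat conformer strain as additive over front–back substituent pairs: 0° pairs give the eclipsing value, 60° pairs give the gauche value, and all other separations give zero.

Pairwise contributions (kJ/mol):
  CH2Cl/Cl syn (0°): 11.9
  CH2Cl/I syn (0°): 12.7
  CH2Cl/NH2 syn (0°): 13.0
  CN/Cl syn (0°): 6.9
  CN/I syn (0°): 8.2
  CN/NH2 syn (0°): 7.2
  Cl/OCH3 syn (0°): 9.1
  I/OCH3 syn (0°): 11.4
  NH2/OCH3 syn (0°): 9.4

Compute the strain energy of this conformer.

29.0 kJ/mol

This conformer is eclipsed. CH2Cl at 0° is eclipsed with I at 0° (12.7); OCH3 at 120° is eclipsed with Cl at 120° (9.1); CN at 240° is eclipsed with NH2 at 240° (7.2). Total 29.0 kJ/mol.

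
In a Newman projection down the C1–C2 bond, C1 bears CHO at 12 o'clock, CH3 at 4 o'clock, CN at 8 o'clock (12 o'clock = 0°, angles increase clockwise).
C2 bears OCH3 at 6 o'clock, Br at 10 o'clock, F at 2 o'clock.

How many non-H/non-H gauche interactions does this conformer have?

6

Non-H gauche pairs: CHO(0°)/Br(300°); CHO(0°)/F(60°); CH3(120°)/OCH3(180°); CH3(120°)/F(60°); CN(240°)/OCH3(180°); CN(240°)/Br(300°) — 6 interactions.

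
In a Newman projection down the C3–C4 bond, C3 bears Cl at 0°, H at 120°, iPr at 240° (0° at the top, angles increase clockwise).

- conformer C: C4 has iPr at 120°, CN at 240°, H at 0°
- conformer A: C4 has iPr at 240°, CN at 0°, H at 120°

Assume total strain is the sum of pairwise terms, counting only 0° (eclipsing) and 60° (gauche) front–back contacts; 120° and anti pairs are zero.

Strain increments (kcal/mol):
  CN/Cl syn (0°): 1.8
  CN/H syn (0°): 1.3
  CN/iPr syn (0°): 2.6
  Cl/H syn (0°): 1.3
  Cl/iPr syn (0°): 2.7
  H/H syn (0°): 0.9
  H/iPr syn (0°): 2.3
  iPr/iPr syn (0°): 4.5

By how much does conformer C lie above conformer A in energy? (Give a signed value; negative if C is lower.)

C (eclipsed): Cl–H eclipsed, H–iPr eclipsed, iPr–CN eclipsed; 1.3 + 2.3 + 2.6 = 6.2 kcal/mol.
A (eclipsed): Cl–CN eclipsed, H–H eclipsed, iPr–iPr eclipsed; 1.8 + 0.9 + 4.5 = 7.2 kcal/mol.
E(C) − E(A) = 6.2 − 7.2 = -1.0 kcal/mol.

-1.0 kcal/mol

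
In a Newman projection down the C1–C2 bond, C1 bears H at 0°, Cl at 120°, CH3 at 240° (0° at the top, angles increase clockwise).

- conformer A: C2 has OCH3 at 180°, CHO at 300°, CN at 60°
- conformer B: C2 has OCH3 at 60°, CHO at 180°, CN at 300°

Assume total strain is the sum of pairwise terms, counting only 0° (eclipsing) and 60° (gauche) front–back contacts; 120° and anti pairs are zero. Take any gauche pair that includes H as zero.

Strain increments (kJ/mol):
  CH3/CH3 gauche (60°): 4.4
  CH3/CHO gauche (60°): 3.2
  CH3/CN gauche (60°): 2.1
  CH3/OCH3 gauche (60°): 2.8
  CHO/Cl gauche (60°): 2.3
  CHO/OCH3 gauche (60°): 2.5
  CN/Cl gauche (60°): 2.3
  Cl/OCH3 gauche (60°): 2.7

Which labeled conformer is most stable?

B

A (staggered): Cl–OCH3 gauche, Cl–CN gauche, CH3–OCH3 gauche, CH3–CHO gauche; 2.7 + 2.3 + 2.8 + 3.2 = 11.0 kJ/mol.
B (staggered): Cl–OCH3 gauche, Cl–CHO gauche, CH3–CHO gauche, CH3–CN gauche; 2.7 + 2.3 + 3.2 + 2.1 = 10.3 kJ/mol.
B has the lowest total (10.3 kJ/mol).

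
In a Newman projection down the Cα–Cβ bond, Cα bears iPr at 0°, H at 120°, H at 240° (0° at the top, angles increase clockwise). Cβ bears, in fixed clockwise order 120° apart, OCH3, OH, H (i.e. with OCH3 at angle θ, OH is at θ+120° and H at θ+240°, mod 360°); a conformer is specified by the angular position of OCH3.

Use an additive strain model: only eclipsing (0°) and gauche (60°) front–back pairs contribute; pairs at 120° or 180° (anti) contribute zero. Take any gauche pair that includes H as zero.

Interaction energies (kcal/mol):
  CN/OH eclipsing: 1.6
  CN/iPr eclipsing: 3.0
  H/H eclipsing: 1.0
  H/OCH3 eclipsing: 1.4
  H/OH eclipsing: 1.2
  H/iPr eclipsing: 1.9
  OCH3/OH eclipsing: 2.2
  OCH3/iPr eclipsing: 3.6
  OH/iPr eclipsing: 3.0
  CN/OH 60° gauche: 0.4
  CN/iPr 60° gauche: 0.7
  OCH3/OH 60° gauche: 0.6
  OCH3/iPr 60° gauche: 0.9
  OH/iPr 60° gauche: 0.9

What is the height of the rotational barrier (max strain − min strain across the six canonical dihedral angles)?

OCH3 at 0° (eclipsed): iPr–OCH3 eclipsed, H–OH eclipsed, H–H eclipsed; 3.6 + 1.2 + 1.0 = 5.8 kcal/mol.
OCH3 at 60° (staggered): iPr–OCH3 gauche; 0.9 = 0.9 kcal/mol.
OCH3 at 120° (eclipsed): iPr–H eclipsed, H–OCH3 eclipsed, H–OH eclipsed; 1.9 + 1.4 + 1.2 = 4.5 kcal/mol.
OCH3 at 180° (staggered): iPr–OH gauche; 0.9 = 0.9 kcal/mol.
OCH3 at 240° (eclipsed): iPr–OH eclipsed, H–H eclipsed, H–OCH3 eclipsed; 3.0 + 1.0 + 1.4 = 5.4 kcal/mol.
OCH3 at 300° (staggered): iPr–OCH3 gauche, iPr–OH gauche; 0.9 + 0.9 = 1.8 kcal/mol.
Max at 0° (5.8 kcal/mol), min at 60° (0.9 kcal/mol); barrier = 4.9 kcal/mol.

4.9 kcal/mol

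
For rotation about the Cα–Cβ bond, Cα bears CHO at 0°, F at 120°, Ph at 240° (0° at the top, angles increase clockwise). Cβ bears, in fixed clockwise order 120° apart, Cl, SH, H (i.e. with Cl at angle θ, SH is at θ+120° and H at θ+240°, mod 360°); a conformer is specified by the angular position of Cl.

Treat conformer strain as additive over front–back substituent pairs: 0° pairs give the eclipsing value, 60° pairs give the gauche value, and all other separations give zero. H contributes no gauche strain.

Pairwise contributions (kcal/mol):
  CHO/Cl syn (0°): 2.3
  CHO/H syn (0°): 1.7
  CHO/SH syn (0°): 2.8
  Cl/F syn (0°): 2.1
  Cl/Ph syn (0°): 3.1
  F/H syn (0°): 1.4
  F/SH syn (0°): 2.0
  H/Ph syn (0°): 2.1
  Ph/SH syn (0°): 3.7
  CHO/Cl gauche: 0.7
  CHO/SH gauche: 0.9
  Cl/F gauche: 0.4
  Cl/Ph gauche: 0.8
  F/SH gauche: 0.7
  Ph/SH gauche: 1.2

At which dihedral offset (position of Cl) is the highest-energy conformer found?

Cl at 0° (eclipsed): CHO(0°)/Cl(0°) eclipsed 2.3; F(120°)/SH(120°) eclipsed 2.0; Ph(240°)/H(240°) eclipsed 2.1 → 6.4 kcal/mol.
Cl at 60° (staggered): CHO(0°)/Cl(60°) gauche 0.7; F(120°)/Cl(60°) gauche 0.4; F(120°)/SH(180°) gauche 0.7; Ph(240°)/SH(180°) gauche 1.2 → 3.0 kcal/mol.
Cl at 120° (eclipsed): CHO(0°)/H(0°) eclipsed 1.7; F(120°)/Cl(120°) eclipsed 2.1; Ph(240°)/SH(240°) eclipsed 3.7 → 7.5 kcal/mol.
Cl at 180° (staggered): CHO(0°)/SH(300°) gauche 0.9; F(120°)/Cl(180°) gauche 0.4; Ph(240°)/Cl(180°) gauche 0.8; Ph(240°)/SH(300°) gauche 1.2 → 3.3 kcal/mol.
Cl at 240° (eclipsed): CHO(0°)/SH(0°) eclipsed 2.8; F(120°)/H(120°) eclipsed 1.4; Ph(240°)/Cl(240°) eclipsed 3.1 → 7.3 kcal/mol.
Cl at 300° (staggered): CHO(0°)/Cl(300°) gauche 0.7; CHO(0°)/SH(60°) gauche 0.9; F(120°)/SH(60°) gauche 0.7; Ph(240°)/Cl(300°) gauche 0.8 → 3.1 kcal/mol.
The maximum (7.5 kcal/mol) occurs with Cl at 120°.

120°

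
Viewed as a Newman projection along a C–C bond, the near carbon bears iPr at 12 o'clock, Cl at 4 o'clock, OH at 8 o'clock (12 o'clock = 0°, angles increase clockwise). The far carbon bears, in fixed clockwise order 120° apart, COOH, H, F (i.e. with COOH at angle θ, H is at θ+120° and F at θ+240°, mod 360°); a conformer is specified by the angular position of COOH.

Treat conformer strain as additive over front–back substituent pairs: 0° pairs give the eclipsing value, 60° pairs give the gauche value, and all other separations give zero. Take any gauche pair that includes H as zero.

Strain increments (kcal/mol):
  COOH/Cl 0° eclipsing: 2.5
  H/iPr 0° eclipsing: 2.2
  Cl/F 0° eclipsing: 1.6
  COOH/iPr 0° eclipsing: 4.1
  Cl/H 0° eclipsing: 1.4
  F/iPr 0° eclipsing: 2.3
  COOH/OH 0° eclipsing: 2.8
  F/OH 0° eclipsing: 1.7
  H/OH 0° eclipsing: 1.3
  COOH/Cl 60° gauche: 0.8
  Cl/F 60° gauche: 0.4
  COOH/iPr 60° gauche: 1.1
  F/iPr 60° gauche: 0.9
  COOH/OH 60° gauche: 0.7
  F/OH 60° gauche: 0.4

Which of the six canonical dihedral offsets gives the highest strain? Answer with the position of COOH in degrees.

0°

COOH at 0° (eclipsed): iPr(0°)/COOH(0°) eclipsed 4.1; Cl(120°)/H(120°) eclipsed 1.4; OH(240°)/F(240°) eclipsed 1.7 → 7.2 kcal/mol.
COOH at 60° (staggered): iPr(0°)/COOH(60°) gauche 1.1; iPr(0°)/F(300°) gauche 0.9; Cl(120°)/COOH(60°) gauche 0.8; OH(240°)/F(300°) gauche 0.4 → 3.2 kcal/mol.
COOH at 120° (eclipsed): iPr(0°)/F(0°) eclipsed 2.3; Cl(120°)/COOH(120°) eclipsed 2.5; OH(240°)/H(240°) eclipsed 1.3 → 6.1 kcal/mol.
COOH at 180° (staggered): iPr(0°)/F(60°) gauche 0.9; Cl(120°)/COOH(180°) gauche 0.8; Cl(120°)/F(60°) gauche 0.4; OH(240°)/COOH(180°) gauche 0.7 → 2.8 kcal/mol.
COOH at 240° (eclipsed): iPr(0°)/H(0°) eclipsed 2.2; Cl(120°)/F(120°) eclipsed 1.6; OH(240°)/COOH(240°) eclipsed 2.8 → 6.6 kcal/mol.
COOH at 300° (staggered): iPr(0°)/COOH(300°) gauche 1.1; Cl(120°)/F(180°) gauche 0.4; OH(240°)/COOH(300°) gauche 0.7; OH(240°)/F(180°) gauche 0.4 → 2.6 kcal/mol.
The maximum (7.2 kcal/mol) occurs with COOH at 0°.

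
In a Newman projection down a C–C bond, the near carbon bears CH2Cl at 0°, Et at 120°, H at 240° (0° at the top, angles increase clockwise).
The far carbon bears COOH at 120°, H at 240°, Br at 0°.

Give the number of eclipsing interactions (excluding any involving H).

2

Non-H eclipsing pairs: CH2Cl(0°)/Br(0°); Et(120°)/COOH(120°) — 2 interactions.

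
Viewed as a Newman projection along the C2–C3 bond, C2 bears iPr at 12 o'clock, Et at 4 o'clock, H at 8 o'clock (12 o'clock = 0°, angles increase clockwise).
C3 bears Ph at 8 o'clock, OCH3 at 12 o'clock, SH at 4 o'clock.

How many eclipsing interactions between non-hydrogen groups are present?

2

Non-H eclipsing pairs: iPr(0°)/OCH3(0°); Et(120°)/SH(120°) — 2 interactions.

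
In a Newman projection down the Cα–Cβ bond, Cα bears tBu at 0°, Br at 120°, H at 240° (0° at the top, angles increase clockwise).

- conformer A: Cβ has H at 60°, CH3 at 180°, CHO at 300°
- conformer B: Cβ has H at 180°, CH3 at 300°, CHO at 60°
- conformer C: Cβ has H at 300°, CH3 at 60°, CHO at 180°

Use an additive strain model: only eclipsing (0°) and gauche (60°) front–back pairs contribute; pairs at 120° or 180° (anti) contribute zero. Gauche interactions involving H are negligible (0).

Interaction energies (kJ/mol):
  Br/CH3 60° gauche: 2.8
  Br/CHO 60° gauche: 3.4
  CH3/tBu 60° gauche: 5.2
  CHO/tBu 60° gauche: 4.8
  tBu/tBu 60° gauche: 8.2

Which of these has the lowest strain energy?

A

A (staggered): tBu(0°)/CHO(300°) gauche 4.8; Br(120°)/CH3(180°) gauche 2.8 → 7.6 kJ/mol.
B (staggered): tBu(0°)/CH3(300°) gauche 5.2; tBu(0°)/CHO(60°) gauche 4.8; Br(120°)/CHO(60°) gauche 3.4 → 13.4 kJ/mol.
C (staggered): tBu(0°)/CH3(60°) gauche 5.2; Br(120°)/CH3(60°) gauche 2.8; Br(120°)/CHO(180°) gauche 3.4 → 11.4 kJ/mol.
A has the lowest total (7.6 kJ/mol).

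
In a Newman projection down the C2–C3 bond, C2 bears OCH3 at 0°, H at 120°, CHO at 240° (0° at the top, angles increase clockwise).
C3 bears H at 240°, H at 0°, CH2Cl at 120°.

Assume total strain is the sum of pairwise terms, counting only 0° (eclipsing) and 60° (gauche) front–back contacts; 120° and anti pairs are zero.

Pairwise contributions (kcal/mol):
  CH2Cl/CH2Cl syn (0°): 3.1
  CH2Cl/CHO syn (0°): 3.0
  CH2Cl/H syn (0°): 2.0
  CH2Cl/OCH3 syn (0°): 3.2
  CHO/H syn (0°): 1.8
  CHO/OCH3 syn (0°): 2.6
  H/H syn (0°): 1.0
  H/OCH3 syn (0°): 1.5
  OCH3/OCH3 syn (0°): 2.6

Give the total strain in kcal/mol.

5.3 kcal/mol

This conformer (eclipsed): OCH3(0°)/H(0°) eclipsed 1.5; H(120°)/CH2Cl(120°) eclipsed 2.0; CHO(240°)/H(240°) eclipsed 1.8 → 5.3 kcal/mol.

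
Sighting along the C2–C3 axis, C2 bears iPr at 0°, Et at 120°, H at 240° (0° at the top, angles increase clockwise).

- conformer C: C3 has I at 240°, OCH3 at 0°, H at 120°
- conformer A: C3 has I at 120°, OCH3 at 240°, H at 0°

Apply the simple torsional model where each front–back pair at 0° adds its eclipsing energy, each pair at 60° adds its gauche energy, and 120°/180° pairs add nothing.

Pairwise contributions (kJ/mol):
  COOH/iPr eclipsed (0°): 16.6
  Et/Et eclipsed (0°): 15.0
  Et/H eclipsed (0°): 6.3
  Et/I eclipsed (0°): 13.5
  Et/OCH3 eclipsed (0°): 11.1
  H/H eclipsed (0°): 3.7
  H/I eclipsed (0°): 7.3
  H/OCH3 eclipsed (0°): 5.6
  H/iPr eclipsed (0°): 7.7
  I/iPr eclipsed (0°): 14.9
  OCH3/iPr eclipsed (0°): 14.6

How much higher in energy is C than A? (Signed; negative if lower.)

+1.4 kJ/mol

C (eclipsed): iPr–OCH3 eclipsed, Et–H eclipsed, H–I eclipsed; 14.6 + 6.3 + 7.3 = 28.2 kJ/mol.
A (eclipsed): iPr–H eclipsed, Et–I eclipsed, H–OCH3 eclipsed; 7.7 + 13.5 + 5.6 = 26.8 kJ/mol.
E(C) − E(A) = 28.2 − 26.8 = +1.4 kJ/mol.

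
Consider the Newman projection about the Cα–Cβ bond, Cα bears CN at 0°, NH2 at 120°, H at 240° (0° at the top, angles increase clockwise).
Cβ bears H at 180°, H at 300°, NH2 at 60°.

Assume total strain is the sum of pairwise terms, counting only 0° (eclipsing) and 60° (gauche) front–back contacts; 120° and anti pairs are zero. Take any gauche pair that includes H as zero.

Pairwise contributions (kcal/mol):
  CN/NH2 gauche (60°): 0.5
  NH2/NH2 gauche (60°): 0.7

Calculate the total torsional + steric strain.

1.2 kcal/mol

This conformer (staggered): CN(0°)/NH2(60°) gauche 0.5; NH2(120°)/NH2(60°) gauche 0.7 → 1.2 kcal/mol.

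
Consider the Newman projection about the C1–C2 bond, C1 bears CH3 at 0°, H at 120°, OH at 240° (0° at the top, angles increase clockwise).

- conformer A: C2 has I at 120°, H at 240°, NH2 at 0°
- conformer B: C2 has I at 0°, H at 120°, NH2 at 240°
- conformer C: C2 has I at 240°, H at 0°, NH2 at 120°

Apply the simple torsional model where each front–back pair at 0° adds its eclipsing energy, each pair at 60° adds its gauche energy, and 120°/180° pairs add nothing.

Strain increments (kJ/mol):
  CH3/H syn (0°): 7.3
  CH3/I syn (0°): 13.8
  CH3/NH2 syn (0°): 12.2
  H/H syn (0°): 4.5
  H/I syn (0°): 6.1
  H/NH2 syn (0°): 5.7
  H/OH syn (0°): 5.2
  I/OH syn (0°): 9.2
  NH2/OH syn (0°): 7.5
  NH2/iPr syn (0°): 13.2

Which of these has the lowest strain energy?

C

A (eclipsed): CH3–NH2 eclipsed, H–I eclipsed, OH–H eclipsed; 12.2 + 6.1 + 5.2 = 23.5 kJ/mol.
B (eclipsed): CH3–I eclipsed, H–H eclipsed, OH–NH2 eclipsed; 13.8 + 4.5 + 7.5 = 25.8 kJ/mol.
C (eclipsed): CH3–H eclipsed, H–NH2 eclipsed, OH–I eclipsed; 7.3 + 5.7 + 9.2 = 22.2 kJ/mol.
C has the lowest total (22.2 kJ/mol).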